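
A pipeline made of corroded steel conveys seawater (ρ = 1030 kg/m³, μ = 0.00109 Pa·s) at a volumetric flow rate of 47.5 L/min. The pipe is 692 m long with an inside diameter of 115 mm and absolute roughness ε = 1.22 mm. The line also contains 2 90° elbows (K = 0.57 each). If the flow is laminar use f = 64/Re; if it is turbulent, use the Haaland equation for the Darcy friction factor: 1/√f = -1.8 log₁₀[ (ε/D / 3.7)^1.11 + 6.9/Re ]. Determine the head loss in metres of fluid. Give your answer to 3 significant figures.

Q = 47.5 L/min = 47.5/60000 = 0.0007917 m³/s.
Cross-sectional area A = πD²/4 = π(0.115)²/4 = 0.01039 m²; mean velocity V = Q/A = 0.0007917/0.01039 = 0.07622 m/s.
Reynolds number Re = ρVD/μ = 1030 · 0.07622 · 0.115 / 0.00109 = 8283.
Re > 4000 → turbulent. Relative roughness ε/D = 0.00122/0.115 = 0.0106. Haaland: 1/√f = -1.8 log₁₀[(0.0106/3.7)^1.11 + 6.9/8283] = -1.8 log₁₀[0.00151 + 0.000833] = 4.736, so f = 0.04459.
Total minor-loss coefficient ΣK = 2·0.57 = 1.14.
ΔP = [f·L/D + ΣK]·(ρV²/2) = [0.04459·692/0.115 + 1.14]·(1030·0.07622²/2) = [268.3 + 1.14]·2.992 = 806.1 Pa.
Head loss h_f = ΔP/(ρg) = 806.1/(1030·9.81) = 0.0798 m.

h_f ≈ 0.0798 m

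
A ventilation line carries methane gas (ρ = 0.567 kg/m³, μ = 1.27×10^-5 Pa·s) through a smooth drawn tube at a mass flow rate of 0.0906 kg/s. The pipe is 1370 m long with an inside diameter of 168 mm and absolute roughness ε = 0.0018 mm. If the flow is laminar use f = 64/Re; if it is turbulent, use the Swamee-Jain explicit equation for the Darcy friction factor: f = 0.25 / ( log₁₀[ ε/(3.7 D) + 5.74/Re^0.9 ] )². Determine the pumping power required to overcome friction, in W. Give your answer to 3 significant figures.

A = πD²/4 = π(0.168)²/4 = 0.02217 m²; mean velocity V = ṁ/(ρA) = 0.0906/(0.567 · 0.02217) = 7.208 m/s.
Reynolds number Re = ρVD/μ = 0.567 · 7.208 · 0.168 / 1.27e-05 = 5.407e+04.
Re > 4000 → turbulent. Relative roughness ε/D = 1.8e-06/0.168 = 1.07e-05. Swamee-Jain: f = 0.25/(log₁₀[1.07e-05/3.7 + 5.74/5.407e+04^0.9])² = 0.25/(log₁₀[2.9e-06 + 0.000316])² = 0.25/(-3.497)² = 0.02045.
Darcy-Weisbach: ΔP = f(L/D)(ρV²/2) = 0.02045·(1370/0.168)·(0.567·7.208²/2) = 0.02045·8155·14.73 = 2456 Pa.
Q = ṁ/ρ = 0.0906/0.567 = 0.1598 m³/s.
Pumping power P = QΔP = 0.1598·2456 = 392.5 W = 392 W.

P ≈ 392 W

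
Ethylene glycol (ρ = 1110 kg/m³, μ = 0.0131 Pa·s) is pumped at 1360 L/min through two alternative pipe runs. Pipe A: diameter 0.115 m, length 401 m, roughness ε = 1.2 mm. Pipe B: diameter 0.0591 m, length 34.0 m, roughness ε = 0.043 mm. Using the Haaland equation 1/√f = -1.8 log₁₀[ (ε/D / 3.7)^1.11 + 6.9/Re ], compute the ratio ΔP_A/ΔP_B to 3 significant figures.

ΔP_A/ΔP_B ≈ 0.733

Pipe A: V = Q/A = 0.02267/0.01039 = 2.182 m/s; Re = 2.126e+04; ε/D = 0.0104; Haaland → f = 0.04099; ΔP_A = f(L/D)(ρV²/2) = 3.778e+05 Pa.
Pipe B: V = Q/A = 0.02267/0.002743 = 8.263 m/s; Re = 4.138e+04; ε/D = 0.000728; Haaland → f = 0.02364; ΔP_B = f(L/D)(ρV²/2) = 5.153e+05 Pa.
ΔP_A/ΔP_B = 3.778e+05/5.153e+05 = 0.733.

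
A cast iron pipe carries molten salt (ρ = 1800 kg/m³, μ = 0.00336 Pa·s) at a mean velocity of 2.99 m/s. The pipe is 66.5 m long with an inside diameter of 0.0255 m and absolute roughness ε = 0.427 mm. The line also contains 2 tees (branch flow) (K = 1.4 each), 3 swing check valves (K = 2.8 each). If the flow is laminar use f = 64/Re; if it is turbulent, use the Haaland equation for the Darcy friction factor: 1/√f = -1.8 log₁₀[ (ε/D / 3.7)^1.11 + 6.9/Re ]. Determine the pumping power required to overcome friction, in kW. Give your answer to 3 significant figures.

Reynolds number Re = ρVD/μ = 1800 · 2.99 · 0.0255 / 0.00336 = 4.085e+04.
Re > 4000 → turbulent. Relative roughness ε/D = 0.000427/0.0255 = 0.0167. Haaland: 1/√f = -1.8 log₁₀[(0.0167/3.7)^1.11 + 6.9/4.085e+04] = -1.8 log₁₀[0.0025 + 0.000169] = 4.633, so f = 0.04659.
Total minor-loss coefficient ΣK = 2·1.4 + 3·2.8 = 11.2.
ΔP = [f·L/D + ΣK]·(ρV²/2) = [0.04659·66.5/0.0255 + 11.2]·(1800·2.99²/2) = [121.5 + 11.2]·8046 = 1.068e+06 Pa.
Q = V·A = 2.99·0.0005107 = 0.001527 m³/s.
Pumping power P = QΔP = 0.001527·1.068e+06 = 1630 W = 1.63 kW.

P ≈ 1.63 kW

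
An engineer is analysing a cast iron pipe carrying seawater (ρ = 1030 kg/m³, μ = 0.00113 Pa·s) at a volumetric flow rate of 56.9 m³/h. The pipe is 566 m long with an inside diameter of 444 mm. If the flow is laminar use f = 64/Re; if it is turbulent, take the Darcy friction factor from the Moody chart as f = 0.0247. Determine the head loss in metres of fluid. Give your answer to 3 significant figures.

Q = 56.9 m³/h = 56.9/3600 = 0.01581 m³/s.
Cross-sectional area A = πD²/4 = π(0.444)²/4 = 0.1548 m²; mean velocity V = Q/A = 0.01581/0.1548 = 0.1021 m/s.
Reynolds number Re = ρVD/μ = 1030 · 0.1021 · 0.444 / 0.00113 = 4.131e+04.
Re > 4000 → turbulent; use the Moody-chart value f = 0.0247.
Darcy-Weisbach: ΔP = f(L/D)(ρV²/2) = 0.0247·(566/0.444)·(1030·0.1021²/2) = 0.0247·1275·5.367 = 169 Pa.
Head loss h_f = ΔP/(ρg) = 169/(1030·9.81) = 0.0167 m.

h_f ≈ 0.0167 m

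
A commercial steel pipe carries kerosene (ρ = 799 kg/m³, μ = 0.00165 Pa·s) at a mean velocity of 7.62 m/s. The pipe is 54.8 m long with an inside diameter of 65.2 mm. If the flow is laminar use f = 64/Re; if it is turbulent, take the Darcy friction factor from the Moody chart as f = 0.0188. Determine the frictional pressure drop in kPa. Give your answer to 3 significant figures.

Reynolds number Re = ρVD/μ = 799 · 7.62 · 0.0652 / 0.00165 = 2.406e+05.
Re > 4000 → turbulent; use the Moody-chart value f = 0.0188.
Darcy-Weisbach: ΔP = f(L/D)(ρV²/2) = 0.0188·(54.8/0.0652)·(799·7.62²/2) = 0.0188·840.5·2.32e+04 = 3.665e+05 Pa.
ΔP = 3.665e+05 Pa = 367 kPa.

ΔP ≈ 367 kPa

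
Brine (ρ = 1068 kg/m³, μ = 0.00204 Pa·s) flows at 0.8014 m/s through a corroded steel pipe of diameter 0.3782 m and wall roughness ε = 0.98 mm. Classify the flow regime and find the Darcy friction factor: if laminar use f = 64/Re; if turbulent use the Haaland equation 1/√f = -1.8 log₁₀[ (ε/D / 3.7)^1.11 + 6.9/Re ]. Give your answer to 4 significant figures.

Re = ρVD/μ = 1068·0.8014·0.3782/0.00204 = 1.587e+05.
Re > 4000 → turbulent. ε/D = 0.00098/0.3782 = 0.00259; Haaland: 1/√f = -1.8 log₁₀[0.000315 + 4.35e-05] = 6.202, so f = 0.026.

f ≈ 0.02600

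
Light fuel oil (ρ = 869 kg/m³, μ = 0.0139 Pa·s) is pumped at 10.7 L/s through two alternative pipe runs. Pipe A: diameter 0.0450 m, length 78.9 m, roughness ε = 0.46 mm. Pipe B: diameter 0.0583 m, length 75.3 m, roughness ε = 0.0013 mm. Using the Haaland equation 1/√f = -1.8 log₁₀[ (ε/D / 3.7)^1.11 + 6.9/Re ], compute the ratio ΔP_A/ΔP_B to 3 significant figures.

ΔP_A/ΔP_B ≈ 5.62

Pipe A: V = Q/A = 0.0107/0.00159 = 6.728 m/s; Re = 1.893e+04; ε/D = 0.0102; Haaland → f = 0.04104; ΔP_A = f(L/D)(ρV²/2) = 1.415e+06 Pa.
Pipe B: V = Q/A = 0.0107/0.002669 = 4.008 m/s; Re = 1.461e+04; ε/D = 2.23e-05; Haaland → f = 0.02793; ΔP_B = f(L/D)(ρV²/2) = 2.518e+05 Pa.
ΔP_A/ΔP_B = 1.415e+06/2.518e+05 = 5.62.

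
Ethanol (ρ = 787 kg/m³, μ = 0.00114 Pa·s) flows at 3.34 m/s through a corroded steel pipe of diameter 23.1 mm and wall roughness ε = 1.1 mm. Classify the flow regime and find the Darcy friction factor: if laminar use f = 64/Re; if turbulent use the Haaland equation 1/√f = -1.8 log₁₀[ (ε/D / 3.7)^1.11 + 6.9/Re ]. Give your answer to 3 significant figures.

f ≈ 0.0706

Re = ρVD/μ = 787·3.34·0.0231/0.00114 = 5.326e+04.
Re > 4000 → turbulent. ε/D = 0.0011/0.0231 = 0.0476; Haaland: 1/√f = -1.8 log₁₀[0.00797 + 0.00013] = 3.764, so f = 0.07057.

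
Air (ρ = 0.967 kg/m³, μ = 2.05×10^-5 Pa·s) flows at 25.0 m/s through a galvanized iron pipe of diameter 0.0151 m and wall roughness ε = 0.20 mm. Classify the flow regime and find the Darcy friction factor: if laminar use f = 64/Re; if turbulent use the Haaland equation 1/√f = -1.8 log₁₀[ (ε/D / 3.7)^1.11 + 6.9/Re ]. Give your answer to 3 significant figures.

Re = ρVD/μ = 0.967·25·0.0151/2.05e-05 = 1.781e+04.
Re > 4000 → turbulent. ε/D = 0.0002/0.0151 = 0.0132; Haaland: 1/√f = -1.8 log₁₀[0.00193 + 0.000387] = 4.744, so f = 0.04443.

f ≈ 0.0444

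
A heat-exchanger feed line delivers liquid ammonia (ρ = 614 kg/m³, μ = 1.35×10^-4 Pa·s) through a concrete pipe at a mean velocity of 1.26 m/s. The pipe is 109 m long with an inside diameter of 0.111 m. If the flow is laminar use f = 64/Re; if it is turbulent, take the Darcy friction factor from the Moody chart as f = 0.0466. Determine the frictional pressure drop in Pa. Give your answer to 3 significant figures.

ΔP ≈ 22300 Pa

Reynolds number Re = ρVD/μ = 614 · 1.26 · 0.111 / 0.000135 = 6.361e+05.
Re > 4000 → turbulent; use the Moody-chart value f = 0.0466.
Darcy-Weisbach: ΔP = f(L/D)(ρV²/2) = 0.0466·(109/0.111)·(614·1.26²/2) = 0.0466·982·487.4 = 2.23e+04 Pa.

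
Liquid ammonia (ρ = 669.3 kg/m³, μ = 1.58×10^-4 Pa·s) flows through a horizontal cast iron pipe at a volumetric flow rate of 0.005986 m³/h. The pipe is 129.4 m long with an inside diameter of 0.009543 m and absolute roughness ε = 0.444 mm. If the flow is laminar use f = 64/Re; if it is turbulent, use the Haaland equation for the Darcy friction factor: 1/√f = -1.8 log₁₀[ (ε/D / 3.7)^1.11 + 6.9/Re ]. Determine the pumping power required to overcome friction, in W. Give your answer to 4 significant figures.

Q = 0.005986 m³/h = 0.005986/3600 = 1.663e-06 m³/s.
Cross-sectional area A = πD²/4 = π(0.009543)²/4 = 7.153e-05 m²; mean velocity V = Q/A = 1.663e-06/7.153e-05 = 0.02325 m/s.
Reynolds number Re = ρVD/μ = 669.3 · 0.02325 · 0.009543 / 0.000158 = 939.8.
Re < 2300 → laminar flow, so f = 64/Re = 64/939.8 = 0.0681 (the turbulent correlation is not needed).
Darcy-Weisbach: ΔP = f(L/D)(ρV²/2) = 0.0681·(129.4/0.009543)·(669.3·0.02325²/2) = 0.0681·1.356e+04·0.1809 = 167 Pa.
Pumping power P = QΔP = 1.663e-06·167 = 2.7770×10^-4 W = 2.777×10^-4 W.

P ≈ 2.777×10^-4 W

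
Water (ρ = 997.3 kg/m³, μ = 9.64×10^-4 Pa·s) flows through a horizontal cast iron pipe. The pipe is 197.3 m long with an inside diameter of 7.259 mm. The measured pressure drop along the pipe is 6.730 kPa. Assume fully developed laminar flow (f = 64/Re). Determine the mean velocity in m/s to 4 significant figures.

For laminar flow, f = 64/Re with Re = ρVD/μ, so Darcy-Weisbach reduces to ΔP = 32μLV/D². Solving for V: V = ΔP·D²/(32μL) = 6730·(0.007259)²/(32·0.000964·197.3) = 0.05827 m/s.
Check: Re = ρVD/μ = 997.3·0.05827·0.007259/0.000964 = 437.6 < 2300, so the laminar assumption holds.

V ≈ 0.05827 m/s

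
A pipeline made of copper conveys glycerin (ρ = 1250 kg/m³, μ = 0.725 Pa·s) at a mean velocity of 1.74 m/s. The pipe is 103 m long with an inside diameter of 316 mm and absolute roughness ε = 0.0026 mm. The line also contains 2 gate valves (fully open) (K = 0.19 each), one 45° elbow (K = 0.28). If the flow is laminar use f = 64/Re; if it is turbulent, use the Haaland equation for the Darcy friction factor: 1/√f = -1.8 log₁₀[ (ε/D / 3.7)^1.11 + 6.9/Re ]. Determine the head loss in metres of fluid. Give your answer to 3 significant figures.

h_f ≈ 3.50 m

Reynolds number Re = ρVD/μ = 1250 · 1.74 · 0.316 / 0.725 = 948.
Re < 2300 → laminar flow, so f = 64/Re = 64/948 = 0.06751 (the turbulent correlation is not needed).
Total minor-loss coefficient ΣK = 2·0.19 + 1·0.28 = 0.66.
ΔP = [f·L/D + ΣK]·(ρV²/2) = [0.06751·103/0.316 + 0.66]·(1250·1.74²/2) = [22.01 + 0.66]·1892 = 4.289e+04 Pa.
Head loss h_f = ΔP/(ρg) = 4.289e+04/(1250·9.81) = 3.50 m.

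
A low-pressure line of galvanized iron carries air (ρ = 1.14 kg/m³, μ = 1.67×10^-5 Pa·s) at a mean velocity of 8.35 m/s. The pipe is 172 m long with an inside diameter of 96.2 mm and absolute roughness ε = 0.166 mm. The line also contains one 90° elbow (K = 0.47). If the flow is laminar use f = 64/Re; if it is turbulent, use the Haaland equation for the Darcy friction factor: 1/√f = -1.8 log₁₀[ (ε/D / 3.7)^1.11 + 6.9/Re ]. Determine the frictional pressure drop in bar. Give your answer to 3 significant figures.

ΔP ≈ 0.0182 bar

Reynolds number Re = ρVD/μ = 1.14 · 8.35 · 0.0962 / 1.67e-05 = 5.483e+04.
Re > 4000 → turbulent. Relative roughness ε/D = 0.000166/0.0962 = 0.00173. Haaland: 1/√f = -1.8 log₁₀[(0.00173/3.7)^1.11 + 6.9/5.483e+04] = -1.8 log₁₀[0.000201 + 0.000126] = 6.275, so f = 0.02539.
Total minor-loss coefficient ΣK = 1·0.47 = 0.47.
ΔP = [f·L/D + ΣK]·(ρV²/2) = [0.02539·172/0.0962 + 0.47]·(1.14·8.35²/2) = [45.4 + 0.47]·39.74 = 1823 Pa.
ΔP = 1823 Pa = 0.0182 bar.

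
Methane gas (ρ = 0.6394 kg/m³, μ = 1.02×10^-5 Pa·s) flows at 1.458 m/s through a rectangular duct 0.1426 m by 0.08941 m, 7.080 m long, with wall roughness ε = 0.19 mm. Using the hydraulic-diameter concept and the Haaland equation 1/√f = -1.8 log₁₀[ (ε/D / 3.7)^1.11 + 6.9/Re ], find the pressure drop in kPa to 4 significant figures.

Hydraulic diameter D_h = 4A/P = 4·(0.1426·0.08941)/(2·(0.1426+0.08941)) = 0.051/0.464 = 0.1099 m.
Re = ρVD_h/μ = 0.6394·1.458·0.1099/1.02e-05 = 1.005e+04.
ε/D_h = 0.00019/0.1099 = 0.00173; Haaland gives 1/√f = -1.8 log₁₀[0.000201+0.000687] = 5.493, so f = 0.03314.
ΔP = f(L/D_h)(ρV²/2) = 0.03314·7.08/0.1099·0.6796 = 1.451 Pa.
ΔP = 0.001451 kPa.

ΔP ≈ 0.001451 kPa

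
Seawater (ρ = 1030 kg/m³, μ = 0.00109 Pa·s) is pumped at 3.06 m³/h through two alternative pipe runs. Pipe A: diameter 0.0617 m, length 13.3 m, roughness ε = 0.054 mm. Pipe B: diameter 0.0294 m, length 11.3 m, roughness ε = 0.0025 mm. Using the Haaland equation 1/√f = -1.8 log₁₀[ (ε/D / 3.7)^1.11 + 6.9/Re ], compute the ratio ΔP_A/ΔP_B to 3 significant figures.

ΔP_A/ΔP_B ≈ 0.0363

Pipe A: V = Q/A = 0.00085/0.00299 = 0.2843 m/s; Re = 1.658e+04; ε/D = 0.000875; Haaland → f = 0.02848; ΔP_A = f(L/D)(ρV²/2) = 255.5 Pa.
Pipe B: V = Q/A = 0.00085/0.0006789 = 1.252 m/s; Re = 3.479e+04; ε/D = 8.5e-05; Haaland → f = 0.0227; ΔP_B = f(L/D)(ρV²/2) = 7045 Pa.
ΔP_A/ΔP_B = 255.5/7045 = 0.0363.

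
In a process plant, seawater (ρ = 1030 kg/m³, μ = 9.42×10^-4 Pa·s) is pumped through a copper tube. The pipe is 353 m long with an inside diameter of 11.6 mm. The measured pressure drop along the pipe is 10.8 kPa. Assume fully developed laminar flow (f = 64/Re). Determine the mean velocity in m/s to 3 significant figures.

For laminar flow, f = 64/Re with Re = ρVD/μ, so Darcy-Weisbach reduces to ΔP = 32μLV/D². Solving for V: V = ΔP·D²/(32μL) = 1.08e+04·(0.0116)²/(32·0.000942·353) = 0.1366 m/s.
Check: Re = ρVD/μ = 1030·0.1366·0.0116/0.000942 = 1732 < 2300, so the laminar assumption holds.

V ≈ 0.137 m/s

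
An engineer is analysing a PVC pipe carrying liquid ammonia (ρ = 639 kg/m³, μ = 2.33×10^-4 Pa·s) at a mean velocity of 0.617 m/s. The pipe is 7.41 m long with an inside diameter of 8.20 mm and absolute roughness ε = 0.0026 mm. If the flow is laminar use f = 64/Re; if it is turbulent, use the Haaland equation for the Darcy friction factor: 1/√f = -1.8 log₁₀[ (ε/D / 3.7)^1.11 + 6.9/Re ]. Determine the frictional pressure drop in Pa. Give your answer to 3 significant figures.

ΔP ≈ 3160 Pa

Reynolds number Re = ρVD/μ = 639 · 0.617 · 0.0082 / 0.000233 = 1.388e+04.
Re > 4000 → turbulent. Relative roughness ε/D = 2.6e-06/0.0082 = 0.000317. Haaland: 1/√f = -1.8 log₁₀[(0.000317/3.7)^1.11 + 6.9/1.388e+04] = -1.8 log₁₀[3.06e-05 + 0.000497] = 5.899, so f = 0.02873.
Darcy-Weisbach: ΔP = f(L/D)(ρV²/2) = 0.02873·(7.41/0.0082)·(639·0.617²/2) = 0.02873·903.7·121.6 = 3158 Pa.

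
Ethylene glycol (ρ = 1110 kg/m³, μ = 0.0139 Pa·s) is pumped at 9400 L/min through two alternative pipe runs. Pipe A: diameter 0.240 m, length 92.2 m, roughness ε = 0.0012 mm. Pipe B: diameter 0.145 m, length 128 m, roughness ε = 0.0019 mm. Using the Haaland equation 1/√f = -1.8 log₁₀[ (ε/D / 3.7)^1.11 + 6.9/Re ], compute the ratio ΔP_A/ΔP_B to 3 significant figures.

Pipe A: V = Q/A = 0.1567/0.04524 = 3.463 m/s; Re = 6.637e+04; ε/D = 5e-06; Haaland → f = 0.01947; ΔP_A = f(L/D)(ρV²/2) = 4.978e+04 Pa.
Pipe B: V = Q/A = 0.1567/0.01651 = 9.487 m/s; Re = 1.099e+05; ε/D = 1.31e-05; Haaland → f = 0.01753; ΔP_B = f(L/D)(ρV²/2) = 7.731e+05 Pa.
ΔP_A/ΔP_B = 4.978e+04/7.731e+05 = 0.0644.

ΔP_A/ΔP_B ≈ 0.0644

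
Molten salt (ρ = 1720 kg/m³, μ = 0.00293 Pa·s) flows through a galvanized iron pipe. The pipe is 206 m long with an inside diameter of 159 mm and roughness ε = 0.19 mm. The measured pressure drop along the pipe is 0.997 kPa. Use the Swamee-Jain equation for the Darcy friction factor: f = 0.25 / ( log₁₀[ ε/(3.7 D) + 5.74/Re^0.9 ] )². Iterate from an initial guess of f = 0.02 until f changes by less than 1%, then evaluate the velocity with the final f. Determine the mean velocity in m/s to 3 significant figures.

Rearranging Darcy-Weisbach: V = √(2·ΔP·D/(f·L·ρ)). With ε/D = 0.00019/0.159 = 0.00119, iterate starting from f = 0.02:
  f = 0.02 → V = √(2·997·0.159/(0.02·206·1720)) = 0.2115 m/s; Re = ρVD/μ = 1.974e+04; f → 0.0286
  f = 0.0286 → V = 0.1769 m/s; Re = 1.651e+04; f → 0.0296
  f = 0.0296 → V = 0.1739 m/s; Re = 1.623e+04; f → 0.0297
Converged (Δf/f < 1%). With the final f = 0.0297: V = √(2·997·0.159/(0.0297·206·1720)) = 0.1736 m/s.

V ≈ 0.174 m/s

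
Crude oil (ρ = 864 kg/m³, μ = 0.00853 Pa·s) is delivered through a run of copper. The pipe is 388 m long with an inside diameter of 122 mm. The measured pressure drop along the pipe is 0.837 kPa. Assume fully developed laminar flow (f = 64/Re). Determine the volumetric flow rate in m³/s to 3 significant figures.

For laminar flow, f = 64/Re with Re = ρVD/μ, so Darcy-Weisbach reduces to ΔP = 32μLV/D². Solving for V: V = ΔP·D²/(32μL) = 837·(0.122)²/(32·0.00853·388) = 0.1176 m/s.
Check: Re = ρVD/μ = 864·0.1176·0.122/0.00853 = 1454 < 2300, so the laminar assumption holds.
Q = V·A = 0.1176·(π/4·0.122²) = 0.001375 m³/s = 0.00138 m³/s.

Q ≈ 0.00138 m³/s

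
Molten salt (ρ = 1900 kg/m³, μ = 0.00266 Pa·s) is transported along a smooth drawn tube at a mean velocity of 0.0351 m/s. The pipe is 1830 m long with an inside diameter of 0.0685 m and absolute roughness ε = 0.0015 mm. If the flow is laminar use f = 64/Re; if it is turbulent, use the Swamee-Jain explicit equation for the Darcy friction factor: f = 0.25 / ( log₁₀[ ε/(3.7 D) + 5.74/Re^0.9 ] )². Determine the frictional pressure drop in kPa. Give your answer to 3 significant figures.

ΔP ≈ 1.17 kPa

Reynolds number Re = ρVD/μ = 1900 · 0.0351 · 0.0685 / 0.00266 = 1717.
Re < 2300 → laminar flow, so f = 64/Re = 64/1717 = 0.03727 (the turbulent correlation is not needed).
Darcy-Weisbach: ΔP = f(L/D)(ρV²/2) = 0.03727·(1830/0.0685)·(1900·0.0351²/2) = 0.03727·2.672e+04·1.17 = 1165 Pa.
ΔP = 1165 Pa = 1.17 kPa.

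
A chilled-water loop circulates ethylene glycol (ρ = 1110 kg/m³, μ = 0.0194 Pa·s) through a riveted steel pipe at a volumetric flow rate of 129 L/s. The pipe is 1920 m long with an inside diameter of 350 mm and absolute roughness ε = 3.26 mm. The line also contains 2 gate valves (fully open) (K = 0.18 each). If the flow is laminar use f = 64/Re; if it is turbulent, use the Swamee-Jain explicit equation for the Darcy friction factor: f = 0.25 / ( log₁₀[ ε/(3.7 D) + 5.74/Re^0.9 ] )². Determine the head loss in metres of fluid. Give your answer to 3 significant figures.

Q = 129 L/s = 129/1000 = 0.129 m³/s.
Cross-sectional area A = πD²/4 = π(0.35)²/4 = 0.09621 m²; mean velocity V = Q/A = 0.129/0.09621 = 1.341 m/s.
Reynolds number Re = ρVD/μ = 1110 · 1.341 · 0.35 / 0.0194 = 2.685e+04.
Re > 4000 → turbulent. Relative roughness ε/D = 0.00326/0.35 = 0.00931. Swamee-Jain: f = 0.25/(log₁₀[0.00931/3.7 + 5.74/2.685e+04^0.9])² = 0.25/(log₁₀[0.00252 + 0.000593])² = 0.25/(-2.507)² = 0.03977.
Total minor-loss coefficient ΣK = 2·0.18 = 0.36.
ΔP = [f·L/D + ΣK]·(ρV²/2) = [0.03977·1920/0.35 + 0.36]·(1110·1.341²/2) = [218.2 + 0.36]·997.7 = 2.18e+05 Pa.
Head loss h_f = ΔP/(ρg) = 2.18e+05/(1110·9.81) = 20.0 m.

h_f ≈ 20.0 m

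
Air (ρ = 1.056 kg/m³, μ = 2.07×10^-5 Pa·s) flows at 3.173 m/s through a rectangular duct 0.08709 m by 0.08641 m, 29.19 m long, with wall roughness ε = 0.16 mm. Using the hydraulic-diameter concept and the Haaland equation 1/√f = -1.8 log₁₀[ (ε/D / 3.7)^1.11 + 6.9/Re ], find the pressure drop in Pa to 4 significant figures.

Hydraulic diameter D_h = 4A/P = 4·(0.08709·0.08641)/(2·(0.08709+0.08641)) = 0.0301/0.347 = 0.08675 m.
Re = ρVD_h/μ = 1.056·3.173·0.08675/2.07e-05 = 1.404e+04.
ε/D_h = 0.00016/0.08675 = 0.00184; Haaland gives 1/√f = -1.8 log₁₀[0.000216+0.000491] = 5.671, so f = 0.0311.
ΔP = f(L/D_h)(ρV²/2) = 0.0311·29.19/0.08675·5.316 = 55.63 Pa.

ΔP ≈ 55.63 Pa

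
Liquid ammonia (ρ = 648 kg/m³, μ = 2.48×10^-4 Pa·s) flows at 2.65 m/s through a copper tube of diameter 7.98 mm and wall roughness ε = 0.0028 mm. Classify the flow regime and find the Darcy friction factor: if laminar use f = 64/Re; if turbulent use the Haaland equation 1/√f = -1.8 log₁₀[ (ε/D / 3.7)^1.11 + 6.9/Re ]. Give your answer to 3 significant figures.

f ≈ 0.0214

Re = ρVD/μ = 648·2.65·0.00798/0.000248 = 5.526e+04.
Re > 4000 → turbulent. ε/D = 2.8e-06/0.00798 = 0.000351; Haaland: 1/√f = -1.8 log₁₀[3.42e-05 + 0.000125] = 6.837, so f = 0.02139.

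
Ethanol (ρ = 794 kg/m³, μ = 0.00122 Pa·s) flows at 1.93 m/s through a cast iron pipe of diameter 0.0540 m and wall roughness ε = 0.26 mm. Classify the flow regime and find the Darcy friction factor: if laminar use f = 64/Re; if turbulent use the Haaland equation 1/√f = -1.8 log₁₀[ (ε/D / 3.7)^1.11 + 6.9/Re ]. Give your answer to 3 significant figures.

f ≈ 0.0313

Re = ρVD/μ = 794·1.93·0.054/0.00122 = 6.783e+04.
Re > 4000 → turbulent. ε/D = 0.00026/0.054 = 0.00481; Haaland: 1/√f = -1.8 log₁₀[0.000627 + 0.000102] = 5.648, so f = 0.03135.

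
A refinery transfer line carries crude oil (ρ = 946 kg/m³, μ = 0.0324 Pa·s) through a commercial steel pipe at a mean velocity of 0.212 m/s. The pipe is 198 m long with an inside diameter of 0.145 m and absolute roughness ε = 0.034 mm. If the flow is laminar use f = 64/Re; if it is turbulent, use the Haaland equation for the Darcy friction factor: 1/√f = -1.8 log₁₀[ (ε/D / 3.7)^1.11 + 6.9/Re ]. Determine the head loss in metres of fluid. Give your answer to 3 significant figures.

h_f ≈ 0.223 m

Reynolds number Re = ρVD/μ = 946 · 0.212 · 0.145 / 0.0324 = 897.5.
Re < 2300 → laminar flow, so f = 64/Re = 64/897.5 = 0.07131 (the turbulent correlation is not needed).
Darcy-Weisbach: ΔP = f(L/D)(ρV²/2) = 0.07131·(198/0.145)·(946·0.212²/2) = 0.07131·1366·21.26 = 2070 Pa.
Head loss h_f = ΔP/(ρg) = 2070/(946·9.81) = 0.223 m.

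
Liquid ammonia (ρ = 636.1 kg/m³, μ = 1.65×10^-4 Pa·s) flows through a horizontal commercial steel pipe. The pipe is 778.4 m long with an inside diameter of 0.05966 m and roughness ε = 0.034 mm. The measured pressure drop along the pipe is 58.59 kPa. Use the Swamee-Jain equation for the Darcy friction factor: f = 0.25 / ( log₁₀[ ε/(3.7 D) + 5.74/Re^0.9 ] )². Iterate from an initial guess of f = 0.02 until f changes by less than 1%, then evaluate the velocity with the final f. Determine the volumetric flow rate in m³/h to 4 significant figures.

Q ≈ 8.603 m³/h

Rearranging Darcy-Weisbach: V = √(2·ΔP·D/(f·L·ρ)). With ε/D = 3.4e-05/0.05966 = 0.00057, iterate starting from f = 0.02:
  f = 0.02 → V = √(2·5.859e+04·0.05966/(0.02·778.4·636.1)) = 0.8402 m/s; Re = ρVD/μ = 1.932e+05; f → 0.01935
  f = 0.01935 → V = 0.8542 m/s; Re = 1.965e+05; f → 0.01932
Converged (Δf/f < 1%). With the final f = 0.01932: V = √(2·5.859e+04·0.05966/(0.01932·778.4·636.1)) = 0.8548 m/s.
Q = V·A = 0.8548·(π/4·0.05966²) = 0.00239 m³/s = 8.603 m³/h.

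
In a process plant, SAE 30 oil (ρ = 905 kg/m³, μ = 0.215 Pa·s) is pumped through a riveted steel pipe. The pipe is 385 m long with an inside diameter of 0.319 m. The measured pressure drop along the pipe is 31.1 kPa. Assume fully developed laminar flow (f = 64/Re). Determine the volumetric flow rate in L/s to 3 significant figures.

For laminar flow, f = 64/Re with Re = ρVD/μ, so Darcy-Weisbach reduces to ΔP = 32μLV/D². Solving for V: V = ΔP·D²/(32μL) = 3.11e+04·(0.319)²/(32·0.215·385) = 1.195 m/s.
Check: Re = ρVD/μ = 905·1.195·0.319/0.215 = 1604 < 2300, so the laminar assumption holds.
Q = V·A = 1.195·(π/4·0.319²) = 0.09549 m³/s = 95.5 L/s.

Q ≈ 95.5 L/s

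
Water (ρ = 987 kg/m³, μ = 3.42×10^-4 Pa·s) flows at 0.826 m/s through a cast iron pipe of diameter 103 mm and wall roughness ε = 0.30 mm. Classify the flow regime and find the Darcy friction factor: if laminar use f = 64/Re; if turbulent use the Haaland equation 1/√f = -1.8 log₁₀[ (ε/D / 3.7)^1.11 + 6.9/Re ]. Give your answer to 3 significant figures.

Re = ρVD/μ = 987·0.826·0.103/0.000342 = 2.455e+05.
Re > 4000 → turbulent. ε/D = 0.0003/0.103 = 0.00291; Haaland: 1/√f = -1.8 log₁₀[0.000359 + 2.81e-05] = 6.143, so f = 0.0265.

f ≈ 0.0265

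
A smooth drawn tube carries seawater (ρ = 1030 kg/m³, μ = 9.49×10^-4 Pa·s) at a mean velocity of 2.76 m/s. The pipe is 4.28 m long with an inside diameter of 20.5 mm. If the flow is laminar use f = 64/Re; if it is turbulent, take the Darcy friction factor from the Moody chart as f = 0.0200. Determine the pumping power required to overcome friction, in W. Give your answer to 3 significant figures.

Reynolds number Re = ρVD/μ = 1030 · 2.76 · 0.0205 / 0.000949 = 6.141e+04.
Re > 4000 → turbulent; use the Moody-chart value f = 0.0200.
Darcy-Weisbach: ΔP = f(L/D)(ρV²/2) = 0.02·(4.28/0.0205)·(1030·2.76²/2) = 0.02·208.8·3923 = 1.638e+04 Pa.
Q = V·A = 2.76·0.0003301 = 0.000911 m³/s.
Pumping power P = QΔP = 0.000911·1.638e+04 = 14.92 W = 14.9 W.

P ≈ 14.9 W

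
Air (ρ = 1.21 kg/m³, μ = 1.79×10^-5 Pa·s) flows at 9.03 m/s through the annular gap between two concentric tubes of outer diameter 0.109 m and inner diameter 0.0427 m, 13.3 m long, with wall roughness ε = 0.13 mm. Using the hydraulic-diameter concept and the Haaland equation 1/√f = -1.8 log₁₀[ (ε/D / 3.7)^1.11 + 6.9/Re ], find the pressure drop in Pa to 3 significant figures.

Hydraulic diameter D_h = 4A/P = D_o - D_i = 0.109 - 0.0427 = 0.0663 m.
Re = ρVD_h/μ = 1.21·9.03·0.0663/1.79e-05 = 4.047e+04.
ε/D_h = 0.00013/0.0663 = 0.00196; Haaland gives 1/√f = -1.8 log₁₀[0.000231+0.00017] = 6.113, so f = 0.02676.
ΔP = f(L/D_h)(ρV²/2) = 0.02676·13.3/0.0663·49.33 = 264.8 Pa.

ΔP ≈ 265 Pa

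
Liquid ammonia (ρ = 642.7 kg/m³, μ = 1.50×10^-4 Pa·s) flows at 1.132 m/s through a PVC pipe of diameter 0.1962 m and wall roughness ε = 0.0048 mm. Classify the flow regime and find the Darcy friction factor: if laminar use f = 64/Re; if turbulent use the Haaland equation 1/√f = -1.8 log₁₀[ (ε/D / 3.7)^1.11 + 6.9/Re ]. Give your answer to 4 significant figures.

f ≈ 0.01213

Re = ρVD/μ = 642.7·1.132·0.1962/0.00015 = 9.516e+05.
Re > 4000 → turbulent. ε/D = 4.8e-06/0.1962 = 2.45e-05; Haaland: 1/√f = -1.8 log₁₀[1.78e-06 + 7.25e-06] = 9.08, so f = 0.01213.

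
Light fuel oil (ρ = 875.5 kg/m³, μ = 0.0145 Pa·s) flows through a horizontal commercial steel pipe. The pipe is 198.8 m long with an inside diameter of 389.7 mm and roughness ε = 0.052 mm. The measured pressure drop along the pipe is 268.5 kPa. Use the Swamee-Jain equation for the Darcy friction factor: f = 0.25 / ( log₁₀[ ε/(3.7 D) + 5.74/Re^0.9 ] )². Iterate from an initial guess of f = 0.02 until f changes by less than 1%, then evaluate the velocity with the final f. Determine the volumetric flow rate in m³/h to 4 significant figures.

Rearranging Darcy-Weisbach: V = √(2·ΔP·D/(f·L·ρ)). With ε/D = 5.2e-05/0.3897 = 0.000133, iterate starting from f = 0.02:
  f = 0.02 → V = √(2·2.685e+05·0.3897/(0.02·198.8·875.5)) = 7.754 m/s; Re = ρVD/μ = 1.824e+05; f → 0.01688
  f = 0.01688 → V = 8.44 m/s; Re = 1.986e+05; f → 0.01667
  f = 0.01667 → V = 8.494 m/s; Re = 1.999e+05; f → 0.01665
Converged (Δf/f < 1%). With the final f = 0.01665: V = √(2·2.685e+05·0.3897/(0.01665·198.8·875.5)) = 8.498 m/s.
Q = V·A = 8.498·(π/4·0.3897²) = 1.014 m³/s = 3649 m³/h.

Q ≈ 3649 m³/h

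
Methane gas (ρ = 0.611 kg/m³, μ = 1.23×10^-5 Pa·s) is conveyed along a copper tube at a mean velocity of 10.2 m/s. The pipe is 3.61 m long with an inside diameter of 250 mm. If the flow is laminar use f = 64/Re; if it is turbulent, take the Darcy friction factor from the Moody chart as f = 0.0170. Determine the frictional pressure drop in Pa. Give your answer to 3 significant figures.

ΔP ≈ 7.80 Pa

Reynolds number Re = ρVD/μ = 0.611 · 10.2 · 0.25 / 1.23e-05 = 1.267e+05.
Re > 4000 → turbulent; use the Moody-chart value f = 0.0170.
Darcy-Weisbach: ΔP = f(L/D)(ρV²/2) = 0.017·(3.61/0.25)·(0.611·10.2²/2) = 0.017·14.44·31.78 = 7.802 Pa.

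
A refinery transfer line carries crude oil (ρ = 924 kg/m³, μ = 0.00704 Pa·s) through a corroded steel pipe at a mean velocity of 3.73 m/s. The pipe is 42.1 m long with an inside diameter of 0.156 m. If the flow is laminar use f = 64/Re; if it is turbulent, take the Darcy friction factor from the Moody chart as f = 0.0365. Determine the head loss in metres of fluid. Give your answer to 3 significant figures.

h_f ≈ 6.99 m

Reynolds number Re = ρVD/μ = 924 · 3.73 · 0.156 / 0.00704 = 7.637e+04.
Re > 4000 → turbulent; use the Moody-chart value f = 0.0365.
Darcy-Weisbach: ΔP = f(L/D)(ρV²/2) = 0.0365·(42.1/0.156)·(924·3.73²/2) = 0.0365·269.9·6428 = 6.332e+04 Pa.
Head loss h_f = ΔP/(ρg) = 6.332e+04/(924·9.81) = 6.99 m.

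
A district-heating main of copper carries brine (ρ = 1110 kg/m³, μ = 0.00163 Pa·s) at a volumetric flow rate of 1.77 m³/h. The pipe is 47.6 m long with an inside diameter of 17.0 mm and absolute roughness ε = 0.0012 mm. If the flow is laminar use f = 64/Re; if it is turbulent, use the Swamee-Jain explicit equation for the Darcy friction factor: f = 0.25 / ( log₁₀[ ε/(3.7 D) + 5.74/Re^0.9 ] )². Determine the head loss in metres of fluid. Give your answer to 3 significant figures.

Q = 1.77 m³/h = 1.77/3600 = 0.0004917 m³/s.
Cross-sectional area A = πD²/4 = π(0.017)²/4 = 0.000227 m²; mean velocity V = Q/A = 0.0004917/0.000227 = 2.166 m/s.
Reynolds number Re = ρVD/μ = 1110 · 2.166 · 0.017 / 0.00163 = 2.508e+04.
Re > 4000 → turbulent. Relative roughness ε/D = 1.2e-06/0.017 = 7.06e-05. Swamee-Jain: f = 0.25/(log₁₀[7.06e-05/3.7 + 5.74/2.508e+04^0.9])² = 0.25/(log₁₀[1.91e-05 + 0.00063])² = 0.25/(-3.187)² = 0.02461.
Darcy-Weisbach: ΔP = f(L/D)(ρV²/2) = 0.02461·(47.6/0.017)·(1110·2.166²/2) = 0.02461·2800·2604 = 1.794e+05 Pa.
Head loss h_f = ΔP/(ρg) = 1.794e+05/(1110·9.81) = 16.5 m.

h_f ≈ 16.5 m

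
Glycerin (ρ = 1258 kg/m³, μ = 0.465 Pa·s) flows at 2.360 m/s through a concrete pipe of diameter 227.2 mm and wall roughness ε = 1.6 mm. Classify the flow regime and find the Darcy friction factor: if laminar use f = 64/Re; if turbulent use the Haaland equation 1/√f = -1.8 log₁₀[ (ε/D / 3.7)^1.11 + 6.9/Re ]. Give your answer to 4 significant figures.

f ≈ 0.04412

Re = ρVD/μ = 1258·2.36·0.2272/0.465 = 1451.
Re < 2300 → laminar, so f = 64/Re = 0.04412 (roughness is irrelevant in laminar flow).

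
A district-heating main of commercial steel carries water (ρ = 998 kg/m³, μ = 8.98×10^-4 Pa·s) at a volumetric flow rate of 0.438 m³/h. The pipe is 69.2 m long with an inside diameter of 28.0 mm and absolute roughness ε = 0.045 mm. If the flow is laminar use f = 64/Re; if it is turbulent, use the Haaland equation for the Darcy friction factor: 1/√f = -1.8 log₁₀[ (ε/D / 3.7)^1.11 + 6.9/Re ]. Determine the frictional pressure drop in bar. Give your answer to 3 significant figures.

ΔP ≈ 0.0179 bar

Q = 0.438 m³/h = 0.438/3600 = 0.0001217 m³/s.
Cross-sectional area A = πD²/4 = π(0.028)²/4 = 0.0006158 m²; mean velocity V = Q/A = 0.0001217/0.0006158 = 0.1976 m/s.
Reynolds number Re = ρVD/μ = 998 · 0.1976 · 0.028 / 0.000898 = 6149.
Re > 4000 → turbulent. Relative roughness ε/D = 4.5e-05/0.028 = 0.00161. Haaland: 1/√f = -1.8 log₁₀[(0.00161/3.7)^1.11 + 6.9/6149] = -1.8 log₁₀[0.000185 + 0.00112] = 5.19, so f = 0.03712.
Darcy-Weisbach: ΔP = f(L/D)(ρV²/2) = 0.03712·(69.2/0.028)·(998·0.1976²/2) = 0.03712·2471·19.48 = 1787 Pa.
ΔP = 1787 Pa = 0.0179 bar.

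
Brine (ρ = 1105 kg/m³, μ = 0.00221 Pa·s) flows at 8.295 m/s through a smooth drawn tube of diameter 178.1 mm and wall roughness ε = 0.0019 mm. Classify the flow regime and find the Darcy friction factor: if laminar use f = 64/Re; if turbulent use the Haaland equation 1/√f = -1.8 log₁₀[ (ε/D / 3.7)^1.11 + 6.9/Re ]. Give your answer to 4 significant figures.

Re = ρVD/μ = 1105·8.295·0.1781/0.00221 = 7.387e+05.
Re > 4000 → turbulent. ε/D = 1.9e-06/0.1781 = 1.07e-05; Haaland: 1/√f = -1.8 log₁₀[7.09e-07 + 9.34e-06] = 8.996, so f = 0.01236.

f ≈ 0.01236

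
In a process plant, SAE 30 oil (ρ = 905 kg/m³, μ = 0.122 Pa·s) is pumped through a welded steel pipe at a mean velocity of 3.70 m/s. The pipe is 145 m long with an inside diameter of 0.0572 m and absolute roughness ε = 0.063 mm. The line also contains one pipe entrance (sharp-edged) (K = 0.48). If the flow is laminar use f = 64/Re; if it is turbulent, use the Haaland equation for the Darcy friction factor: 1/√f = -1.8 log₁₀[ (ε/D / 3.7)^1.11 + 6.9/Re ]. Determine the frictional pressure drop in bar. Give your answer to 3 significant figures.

ΔP ≈ 6.43 bar

Reynolds number Re = ρVD/μ = 905 · 3.7 · 0.0572 / 0.122 = 1570.
Re < 2300 → laminar flow, so f = 64/Re = 64/1570 = 0.04077 (the turbulent correlation is not needed).
Total minor-loss coefficient ΣK = 1·0.48 = 0.48.
ΔP = [f·L/D + ΣK]·(ρV²/2) = [0.04077·145/0.0572 + 0.48]·(905·3.7²/2) = [103.3 + 0.48]·6195 = 6.431e+05 Pa.
ΔP = 6.431e+05 Pa = 6.43 bar.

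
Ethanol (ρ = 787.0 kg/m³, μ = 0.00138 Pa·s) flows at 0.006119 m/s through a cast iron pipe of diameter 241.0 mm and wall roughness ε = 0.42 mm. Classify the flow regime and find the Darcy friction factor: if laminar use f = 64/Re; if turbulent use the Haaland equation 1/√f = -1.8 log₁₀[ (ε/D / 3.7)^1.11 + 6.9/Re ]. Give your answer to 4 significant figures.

f ≈ 0.07610

Re = ρVD/μ = 787·0.006119·0.241/0.00138 = 841.
Re < 2300 → laminar, so f = 64/Re = 0.0761 (roughness is irrelevant in laminar flow).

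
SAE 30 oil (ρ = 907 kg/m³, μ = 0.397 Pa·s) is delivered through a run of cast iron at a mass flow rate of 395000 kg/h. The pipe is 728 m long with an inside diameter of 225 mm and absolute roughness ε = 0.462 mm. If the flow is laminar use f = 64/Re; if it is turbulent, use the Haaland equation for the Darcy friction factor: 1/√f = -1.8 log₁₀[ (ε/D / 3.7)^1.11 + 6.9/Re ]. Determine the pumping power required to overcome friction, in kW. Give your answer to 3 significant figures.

P ≈ 67.2 kW

ṁ = 395000 kg/h = 395000/3600 = 109.7 kg/s.
A = πD²/4 = π(0.225)²/4 = 0.03976 m²; mean velocity V = ṁ/(ρA) = 109.7/(907 · 0.03976) = 3.043 m/s.
Reynolds number Re = ρVD/μ = 907 · 3.043 · 0.225 / 0.397 = 1564.
Re < 2300 → laminar flow, so f = 64/Re = 64/1564 = 0.04092 (the turbulent correlation is not needed).
Darcy-Weisbach: ΔP = f(L/D)(ρV²/2) = 0.04092·(728/0.225)·(907·3.043²/2) = 0.04092·3236·4198 = 5.558e+05 Pa.
Q = ṁ/ρ = 109.7/907 = 0.121 m³/s.
Pumping power P = QΔP = 0.121·5.558e+05 = 67240 W = 67.2 kW.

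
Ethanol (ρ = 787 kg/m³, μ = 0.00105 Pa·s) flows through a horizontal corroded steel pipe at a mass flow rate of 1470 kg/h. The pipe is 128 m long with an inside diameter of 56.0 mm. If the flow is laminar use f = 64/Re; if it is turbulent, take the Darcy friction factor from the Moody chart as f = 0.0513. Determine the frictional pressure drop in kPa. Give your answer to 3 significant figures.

ṁ = 1470 kg/h = 1470/3600 = 0.4083 kg/s.
A = πD²/4 = π(0.056)²/4 = 0.002463 m²; mean velocity V = ṁ/(ρA) = 0.4083/(787 · 0.002463) = 0.2107 m/s.
Reynolds number Re = ρVD/μ = 787 · 0.2107 · 0.056 / 0.00105 = 8842.
Re > 4000 → turbulent; use the Moody-chart value f = 0.0513.
Darcy-Weisbach: ΔP = f(L/D)(ρV²/2) = 0.0513·(128/0.056)·(787·0.2107²/2) = 0.0513·2286·17.46 = 2048 Pa.
ΔP = 2048 Pa = 2.05 kPa.

ΔP ≈ 2.05 kPa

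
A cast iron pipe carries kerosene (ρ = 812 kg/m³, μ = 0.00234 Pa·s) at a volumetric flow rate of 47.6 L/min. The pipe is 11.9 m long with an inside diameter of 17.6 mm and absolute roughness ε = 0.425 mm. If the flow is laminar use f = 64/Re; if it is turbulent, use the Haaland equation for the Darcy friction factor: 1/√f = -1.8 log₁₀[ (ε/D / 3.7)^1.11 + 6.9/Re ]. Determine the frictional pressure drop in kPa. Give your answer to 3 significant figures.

Q = 47.6 L/min = 47.6/60000 = 0.0007933 m³/s.
Cross-sectional area A = πD²/4 = π(0.0176)²/4 = 0.0002433 m²; mean velocity V = Q/A = 0.0007933/0.0002433 = 3.261 m/s.
Reynolds number Re = ρVD/μ = 812 · 3.261 · 0.0176 / 0.00234 = 1.992e+04.
Re > 4000 → turbulent. Relative roughness ε/D = 0.000425/0.0176 = 0.0241. Haaland: 1/√f = -1.8 log₁₀[(0.0241/3.7)^1.11 + 6.9/1.992e+04] = -1.8 log₁₀[0.00375 + 0.000346] = 4.297, so f = 0.05415.
Darcy-Weisbach: ΔP = f(L/D)(ρV²/2) = 0.05415·(11.9/0.0176)·(812·3.261²/2) = 0.05415·676.1·4317 = 1.581e+05 Pa.
ΔP = 1.581e+05 Pa = 158 kPa.

ΔP ≈ 158 kPa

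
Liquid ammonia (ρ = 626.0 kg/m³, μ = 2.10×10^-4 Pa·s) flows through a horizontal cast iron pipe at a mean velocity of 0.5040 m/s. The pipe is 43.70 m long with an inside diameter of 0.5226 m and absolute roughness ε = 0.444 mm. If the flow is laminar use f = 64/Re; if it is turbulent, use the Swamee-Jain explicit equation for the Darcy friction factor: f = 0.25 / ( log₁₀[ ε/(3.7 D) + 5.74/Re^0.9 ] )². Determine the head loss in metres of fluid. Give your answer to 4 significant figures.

h_f ≈ 0.02102 m

Reynolds number Re = ρVD/μ = 626 · 0.504 · 0.5226 / 0.00021 = 7.852e+05.
Re > 4000 → turbulent. Relative roughness ε/D = 0.000444/0.5226 = 0.00085. Swamee-Jain: f = 0.25/(log₁₀[0.00085/3.7 + 5.74/7.852e+05^0.9])² = 0.25/(log₁₀[0.00023 + 2.84e-05])² = 0.25/(-3.588)² = 0.01942.
Darcy-Weisbach: ΔP = f(L/D)(ρV²/2) = 0.01942·(43.7/0.5226)·(626·0.504²/2) = 0.01942·83.62·79.51 = 129.1 Pa.
Head loss h_f = ΔP/(ρg) = 129.1/(626·9.81) = 0.02102 m.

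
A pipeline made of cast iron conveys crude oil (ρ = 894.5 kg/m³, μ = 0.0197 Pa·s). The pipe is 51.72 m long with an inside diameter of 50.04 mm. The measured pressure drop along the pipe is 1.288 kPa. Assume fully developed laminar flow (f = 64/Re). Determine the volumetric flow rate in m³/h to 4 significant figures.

For laminar flow, f = 64/Re with Re = ρVD/μ, so Darcy-Weisbach reduces to ΔP = 32μLV/D². Solving for V: V = ΔP·D²/(32μL) = 1288·(0.05004)²/(32·0.0197·51.72) = 0.09892 m/s.
Check: Re = ρVD/μ = 894.5·0.09892·0.05004/0.0197 = 224.8 < 2300, so the laminar assumption holds.
Q = V·A = 0.09892·(π/4·0.05004²) = 0.0001945 m³/s = 0.7003 m³/h.

Q ≈ 0.7003 m³/h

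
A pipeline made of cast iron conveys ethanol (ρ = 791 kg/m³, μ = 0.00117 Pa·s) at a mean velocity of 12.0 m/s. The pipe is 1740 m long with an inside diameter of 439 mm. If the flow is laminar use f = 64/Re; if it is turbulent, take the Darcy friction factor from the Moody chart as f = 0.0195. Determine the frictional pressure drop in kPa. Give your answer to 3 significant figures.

ΔP ≈ 4400 kPa

Reynolds number Re = ρVD/μ = 791 · 12 · 0.439 / 0.00117 = 3.562e+06.
Re > 4000 → turbulent; use the Moody-chart value f = 0.0195.
Darcy-Weisbach: ΔP = f(L/D)(ρV²/2) = 0.0195·(1740/0.439)·(791·12²/2) = 0.0195·3964·5.695e+04 = 4.402e+06 Pa.
ΔP = 4.402e+06 Pa = 4400 kPa.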